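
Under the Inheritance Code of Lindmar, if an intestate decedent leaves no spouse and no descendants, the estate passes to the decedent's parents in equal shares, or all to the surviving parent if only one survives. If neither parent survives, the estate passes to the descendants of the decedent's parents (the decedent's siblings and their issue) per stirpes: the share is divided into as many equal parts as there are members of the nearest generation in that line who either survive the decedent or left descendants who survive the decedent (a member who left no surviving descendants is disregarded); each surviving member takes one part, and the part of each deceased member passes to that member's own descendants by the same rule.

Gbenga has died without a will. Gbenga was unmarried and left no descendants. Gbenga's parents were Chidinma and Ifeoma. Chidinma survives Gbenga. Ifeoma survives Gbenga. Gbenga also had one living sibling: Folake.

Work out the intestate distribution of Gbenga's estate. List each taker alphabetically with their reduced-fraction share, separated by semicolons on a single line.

Both parents survive, so Chidinma and Ifeoma each take 1/2. The siblings take nothing because a surviving parent has priority.

Chidinma 1/2; Ifeoma 1/2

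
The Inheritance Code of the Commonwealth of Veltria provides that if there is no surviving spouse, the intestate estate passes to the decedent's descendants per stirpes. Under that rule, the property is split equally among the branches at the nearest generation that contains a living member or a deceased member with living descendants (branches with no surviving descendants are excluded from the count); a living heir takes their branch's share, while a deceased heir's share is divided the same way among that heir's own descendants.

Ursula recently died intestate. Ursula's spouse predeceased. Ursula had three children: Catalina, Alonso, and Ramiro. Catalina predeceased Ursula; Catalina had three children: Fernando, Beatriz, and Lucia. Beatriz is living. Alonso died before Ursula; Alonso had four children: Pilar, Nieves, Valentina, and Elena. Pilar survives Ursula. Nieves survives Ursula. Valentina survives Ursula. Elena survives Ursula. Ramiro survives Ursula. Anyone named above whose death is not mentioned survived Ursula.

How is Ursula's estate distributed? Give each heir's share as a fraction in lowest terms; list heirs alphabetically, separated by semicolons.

Beatriz 1/9; Elena 1/12; Fernando 1/9; Lucia 1/9; Nieves 1/12; Pilar 1/12; Ramiro 1/3; Valentina 1/12

There is no surviving spouse, so the entire estate passes to Ursula's descendants per stirpes.
The estate is divided into 3 equal shares of 1/3 among Catalina, Alonso, Ramiro.
Catalina predeceased; the 1/3 allotted to Catalina's branch passes to Catalina's issue by representation.
The 1/3 is divided into 3 equal shares of 1/9 among Fernando, Beatriz, Lucia.
Fernando is living and takes 1/9.
Beatriz is living and takes 1/9.
Lucia is living and takes 1/9.
Alonso predeceased; the 1/3 allotted to Alonso's branch passes to Alonso's issue by representation.
The 1/3 is divided into 4 equal shares of 1/12 among Pilar, Nieves, Valentina, Elena.
Pilar is living and takes 1/12.
Nieves is living and takes 1/12.
Valentina is living and takes 1/12.
Elena is living and takes 1/12.
Ramiro is living and takes 1/3.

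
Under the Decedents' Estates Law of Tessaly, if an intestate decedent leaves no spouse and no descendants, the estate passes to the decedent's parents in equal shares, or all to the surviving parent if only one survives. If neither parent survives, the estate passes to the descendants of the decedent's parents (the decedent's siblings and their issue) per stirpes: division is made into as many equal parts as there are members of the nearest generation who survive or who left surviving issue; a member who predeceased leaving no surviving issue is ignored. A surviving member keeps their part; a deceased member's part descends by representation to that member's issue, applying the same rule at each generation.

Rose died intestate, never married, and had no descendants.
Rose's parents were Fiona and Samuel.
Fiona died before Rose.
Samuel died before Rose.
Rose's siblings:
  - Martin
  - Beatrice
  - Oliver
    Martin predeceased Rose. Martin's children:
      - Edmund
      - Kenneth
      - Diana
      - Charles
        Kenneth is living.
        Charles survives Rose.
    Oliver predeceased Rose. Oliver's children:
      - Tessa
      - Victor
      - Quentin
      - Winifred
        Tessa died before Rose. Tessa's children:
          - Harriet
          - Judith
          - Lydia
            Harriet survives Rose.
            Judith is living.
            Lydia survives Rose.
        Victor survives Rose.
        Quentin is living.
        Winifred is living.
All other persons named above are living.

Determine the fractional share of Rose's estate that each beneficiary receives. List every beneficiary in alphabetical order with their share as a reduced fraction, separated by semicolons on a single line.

Neither parent survives and there are no descendants, so the estate passes to Rose's siblings and their issue per stirpes.
The estate is divided into 3 equal shares of 1/3 among Martin, Beatrice, Oliver.
Martin predeceased; the 1/3 allotted to Martin's branch passes to Martin's issue by representation.
The 1/3 is divided into 4 equal shares of 1/12 among Edmund, Kenneth, Diana, Charles.
Edmund is living and takes 1/12.
Kenneth is living and takes 1/12.
Diana is living and takes 1/12.
Charles is living and takes 1/12.
Beatrice is living and takes 1/3.
Oliver predeceased; the 1/3 allotted to Oliver's branch passes to Oliver's issue by representation.
The 1/3 is divided into 4 equal shares of 1/12 among Tessa, Victor, Quentin, Winifred.
Tessa predeceased; the 1/12 allotted to Tessa's branch passes to Tessa's issue by representation.
The 1/12 is divided into 3 equal shares of 1/36 among Harriet, Judith, Lydia.
Harriet is living and takes 1/36.
Judith is living and takes 1/36.
Lydia is living and takes 1/36.
Victor is living and takes 1/12.
Quentin is living and takes 1/12.
Winifred is living and takes 1/12.

Beatrice 1/3; Charles 1/12; Diana 1/12; Edmund 1/12; Harriet 1/36; Judith 1/36; Kenneth 1/12; Lydia 1/36; Quentin 1/12; Victor 1/12; Winifred 1/12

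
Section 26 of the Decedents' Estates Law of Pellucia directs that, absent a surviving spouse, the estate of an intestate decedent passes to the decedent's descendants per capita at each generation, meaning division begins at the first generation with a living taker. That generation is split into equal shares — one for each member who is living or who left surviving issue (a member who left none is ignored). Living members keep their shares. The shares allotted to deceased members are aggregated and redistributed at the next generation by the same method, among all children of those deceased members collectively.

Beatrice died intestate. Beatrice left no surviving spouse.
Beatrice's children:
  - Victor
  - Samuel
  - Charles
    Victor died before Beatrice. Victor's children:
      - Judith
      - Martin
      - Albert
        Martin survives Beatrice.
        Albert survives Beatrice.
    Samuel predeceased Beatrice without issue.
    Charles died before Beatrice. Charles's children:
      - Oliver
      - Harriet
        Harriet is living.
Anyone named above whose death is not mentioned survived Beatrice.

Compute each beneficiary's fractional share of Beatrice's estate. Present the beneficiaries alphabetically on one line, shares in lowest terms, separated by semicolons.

There is no surviving spouse, so the entire estate passes to Beatrice's descendants per capita at each generation.
No one at generation 1 (Victor, Charles) is living; moving to the next generation.
At generation 2 (Judith, Martin, Albert, Oliver, Harriet) there are 5 shares of (1)/5 = 1/5 each.
Living: Judith, Martin, Albert, Oliver, and Harriet — each takes 1/5.

Albert 1/5; Harriet 1/5; Judith 1/5; Martin 1/5; Oliver 1/5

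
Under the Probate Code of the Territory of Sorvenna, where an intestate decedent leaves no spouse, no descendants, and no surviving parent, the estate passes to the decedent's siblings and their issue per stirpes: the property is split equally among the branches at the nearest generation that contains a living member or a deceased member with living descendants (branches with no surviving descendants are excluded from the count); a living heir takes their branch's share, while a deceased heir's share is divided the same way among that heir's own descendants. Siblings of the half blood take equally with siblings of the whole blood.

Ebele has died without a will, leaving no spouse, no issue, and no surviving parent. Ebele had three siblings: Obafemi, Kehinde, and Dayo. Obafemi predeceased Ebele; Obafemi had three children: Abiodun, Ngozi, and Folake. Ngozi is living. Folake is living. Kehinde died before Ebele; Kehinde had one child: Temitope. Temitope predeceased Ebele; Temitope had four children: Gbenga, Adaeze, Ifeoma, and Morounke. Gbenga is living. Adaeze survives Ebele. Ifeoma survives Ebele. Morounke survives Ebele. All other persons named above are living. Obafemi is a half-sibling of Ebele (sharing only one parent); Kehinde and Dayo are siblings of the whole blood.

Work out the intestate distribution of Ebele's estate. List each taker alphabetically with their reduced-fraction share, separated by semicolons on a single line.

No spouse, descendants, or parent survives, so the estate passes to Ebele's siblings per stirpes.
Half-blood and whole-blood siblings take equally under the stated rule.
The estate is divided into 3 equal shares of 1/3 among Obafemi, Kehinde, Dayo.
Obafemi predeceased; the 1/3 allotted to Obafemi's branch passes to Obafemi's issue by representation.
The 1/3 is divided into 3 equal shares of 1/9 among Abiodun, Ngozi, Folake.
Abiodun is living and takes 1/9.
Ngozi is living and takes 1/9.
Folake is living and takes 1/9.
Kehinde predeceased; the 1/3 allotted to Kehinde's branch passes to Kehinde's issue by representation.
Temitope's line is the sole branch at this level, so the full 1/3 passes to Temitope's issue by representation.
The 1/3 is divided into 4 equal shares of 1/12 among Gbenga, Adaeze, Ifeoma, Morounke.
Gbenga is living and takes 1/12.
Adaeze is living and takes 1/12.
Ifeoma is living and takes 1/12.
Morounke is living and takes 1/12.
Dayo is living and takes 1/3.

Abiodun 1/9; Adaeze 1/12; Dayo 1/3; Folake 1/9; Gbenga 1/12; Ifeoma 1/12; Morounke 1/12; Ngozi 1/9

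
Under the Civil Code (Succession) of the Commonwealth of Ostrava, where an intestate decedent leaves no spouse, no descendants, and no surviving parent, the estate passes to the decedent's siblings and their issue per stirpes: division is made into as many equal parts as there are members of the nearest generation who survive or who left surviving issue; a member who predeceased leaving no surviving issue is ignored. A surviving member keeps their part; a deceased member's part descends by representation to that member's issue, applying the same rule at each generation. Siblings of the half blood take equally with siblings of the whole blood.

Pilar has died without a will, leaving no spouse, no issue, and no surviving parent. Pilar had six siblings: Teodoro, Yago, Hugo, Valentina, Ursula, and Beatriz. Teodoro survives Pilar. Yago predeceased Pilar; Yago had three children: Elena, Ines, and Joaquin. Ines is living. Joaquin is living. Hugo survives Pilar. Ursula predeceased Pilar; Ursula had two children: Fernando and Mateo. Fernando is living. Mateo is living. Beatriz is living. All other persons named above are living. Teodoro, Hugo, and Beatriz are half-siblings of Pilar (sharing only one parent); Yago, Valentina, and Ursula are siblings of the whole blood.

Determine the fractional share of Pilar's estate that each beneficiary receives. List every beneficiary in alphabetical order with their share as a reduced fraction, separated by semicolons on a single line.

No spouse, descendants, or parent survives, so the estate passes to Pilar's siblings per stirpes.
Half-blood and whole-blood siblings take equally under the stated rule.
The estate is divided into 6 equal shares of 1/6 among Teodoro, Yago, Hugo, Valentina, Ursula, Beatriz.
Teodoro is living and takes 1/6.
Yago predeceased; the 1/6 allotted to Yago's branch passes to Yago's issue by representation.
The 1/6 is divided into 3 equal shares of 1/18 among Elena, Ines, Joaquin.
Elena is living and takes 1/18.
Ines is living and takes 1/18.
Joaquin is living and takes 1/18.
Hugo is living and takes 1/6.
Valentina is living and takes 1/6.
Ursula predeceased; the 1/6 allotted to Ursula's branch passes to Ursula's issue by representation.
The 1/6 is divided into 2 equal shares of 1/12 among Fernando, Mateo.
Fernando is living and takes 1/12.
Mateo is living and takes 1/12.
Beatriz is living and takes 1/6.

Beatriz 1/6; Elena 1/18; Fernando 1/12; Hugo 1/6; Ines 1/18; Joaquin 1/18; Mateo 1/12; Teodoro 1/6; Valentina 1/6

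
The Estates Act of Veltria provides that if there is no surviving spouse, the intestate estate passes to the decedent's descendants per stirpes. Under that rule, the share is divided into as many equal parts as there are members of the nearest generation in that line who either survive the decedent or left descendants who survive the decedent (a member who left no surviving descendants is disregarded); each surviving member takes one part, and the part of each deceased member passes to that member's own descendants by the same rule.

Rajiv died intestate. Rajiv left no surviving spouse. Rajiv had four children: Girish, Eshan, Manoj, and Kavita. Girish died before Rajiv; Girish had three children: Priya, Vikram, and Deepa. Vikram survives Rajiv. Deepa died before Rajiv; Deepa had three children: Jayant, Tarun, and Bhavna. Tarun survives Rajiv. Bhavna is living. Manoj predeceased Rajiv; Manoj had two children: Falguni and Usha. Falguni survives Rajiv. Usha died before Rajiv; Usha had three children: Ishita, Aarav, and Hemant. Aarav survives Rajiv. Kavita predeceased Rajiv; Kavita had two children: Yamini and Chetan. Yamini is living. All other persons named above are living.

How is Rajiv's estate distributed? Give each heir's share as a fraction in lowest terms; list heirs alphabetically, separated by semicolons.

Aarav 1/24; Bhavna 1/36; Chetan 1/8; Eshan 1/4; Falguni 1/8; Hemant 1/24; Ishita 1/24; Jayant 1/36; Priya 1/12; Tarun 1/36; Vikram 1/12; Yamini 1/8

There is no surviving spouse, so the entire estate passes to Rajiv's descendants per stirpes.
The estate is divided into 4 equal shares of 1/4 among Girish, Eshan, Manoj, Kavita.
Girish predeceased; the 1/4 allotted to Girish's branch passes to Girish's issue by representation.
The 1/4 is divided into 3 equal shares of 1/12 among Priya, Vikram, Deepa.
Priya is living and takes 1/12.
Vikram is living and takes 1/12.
Deepa predeceased; the 1/12 allotted to Deepa's branch passes to Deepa's issue by representation.
The 1/12 is divided into 3 equal shares of 1/36 among Jayant, Tarun, Bhavna.
Jayant is living and takes 1/36.
Tarun is living and takes 1/36.
Bhavna is living and takes 1/36.
Eshan is living and takes 1/4.
Manoj predeceased; the 1/4 allotted to Manoj's branch passes to Manoj's issue by representation.
The 1/4 is divided into 2 equal shares of 1/8 among Falguni, Usha.
Falguni is living and takes 1/8.
Usha predeceased; the 1/8 allotted to Usha's branch passes to Usha's issue by representation.
The 1/8 is divided into 3 equal shares of 1/24 among Ishita, Aarav, Hemant.
Ishita is living and takes 1/24.
Aarav is living and takes 1/24.
Hemant is living and takes 1/24.
Kavita predeceased; the 1/4 allotted to Kavita's branch passes to Kavita's issue by representation.
The 1/4 is divided into 2 equal shares of 1/8 among Yamini, Chetan.
Yamini is living and takes 1/8.
Chetan is living and takes 1/8.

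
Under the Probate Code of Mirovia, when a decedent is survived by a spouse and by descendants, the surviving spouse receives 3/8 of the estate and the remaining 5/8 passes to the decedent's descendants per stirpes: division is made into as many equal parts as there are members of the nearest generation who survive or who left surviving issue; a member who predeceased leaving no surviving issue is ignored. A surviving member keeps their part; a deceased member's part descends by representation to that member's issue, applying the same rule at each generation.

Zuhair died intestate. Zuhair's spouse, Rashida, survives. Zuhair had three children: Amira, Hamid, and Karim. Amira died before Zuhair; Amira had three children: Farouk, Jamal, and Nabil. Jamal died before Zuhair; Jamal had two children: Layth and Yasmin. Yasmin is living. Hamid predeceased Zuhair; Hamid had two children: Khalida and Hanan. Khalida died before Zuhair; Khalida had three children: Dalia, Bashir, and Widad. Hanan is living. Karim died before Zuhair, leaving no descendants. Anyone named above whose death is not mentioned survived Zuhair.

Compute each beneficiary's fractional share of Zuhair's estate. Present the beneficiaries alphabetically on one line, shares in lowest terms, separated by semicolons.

Bashir 5/96; Dalia 5/96; Farouk 5/48; Hanan 5/32; Layth 5/96; Nabil 5/48; Rashida 3/8; Widad 5/96; Yasmin 5/96

Rashida, as surviving spouse, takes 3/8.
The remaining 5/8 passes to Zuhair's descendants per stirpes.
Karim left no surviving issue, so that branch lapses and is disregarded.
The 5/8 is divided into 2 equal shares of 5/16 among Amira, Hamid.
Amira predeceased; the 5/16 allotted to Amira's branch passes to Amira's issue by representation.
The 5/16 is divided into 3 equal shares of 5/48 among Farouk, Jamal, Nabil.
Farouk is living and takes 5/48.
Jamal predeceased; the 5/48 allotted to Jamal's branch passes to Jamal's issue by representation.
The 5/48 is divided into 2 equal shares of 5/96 among Layth, Yasmin.
Layth is living and takes 5/96.
Yasmin is living and takes 5/96.
Nabil is living and takes 5/48.
Hamid predeceased; the 5/16 allotted to Hamid's branch passes to Hamid's issue by representation.
The 5/16 is divided into 2 equal shares of 5/32 among Khalida, Hanan.
Khalida predeceased; the 5/32 allotted to Khalida's branch passes to Khalida's issue by representation.
The 5/32 is divided into 3 equal shares of 5/96 among Dalia, Bashir, Widad.
Dalia is living and takes 5/96.
Bashir is living and takes 5/96.
Widad is living and takes 5/96.
Hanan is living and takes 5/32.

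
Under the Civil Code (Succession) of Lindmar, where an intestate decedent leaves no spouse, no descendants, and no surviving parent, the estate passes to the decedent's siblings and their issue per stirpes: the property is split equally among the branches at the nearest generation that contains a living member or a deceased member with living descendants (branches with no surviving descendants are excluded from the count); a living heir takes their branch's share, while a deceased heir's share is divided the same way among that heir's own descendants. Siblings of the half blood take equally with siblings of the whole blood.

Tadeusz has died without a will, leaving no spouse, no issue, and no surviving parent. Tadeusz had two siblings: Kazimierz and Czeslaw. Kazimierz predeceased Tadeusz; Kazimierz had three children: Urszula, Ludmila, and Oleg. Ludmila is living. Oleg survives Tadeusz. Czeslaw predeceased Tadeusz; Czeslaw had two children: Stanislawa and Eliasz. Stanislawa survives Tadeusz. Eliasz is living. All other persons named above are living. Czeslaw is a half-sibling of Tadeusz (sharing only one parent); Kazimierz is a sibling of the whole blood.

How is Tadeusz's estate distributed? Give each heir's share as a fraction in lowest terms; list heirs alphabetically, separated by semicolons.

Eliasz 1/4; Ludmila 1/6; Oleg 1/6; Stanislawa 1/4; Urszula 1/6

No spouse, descendants, or parent survives, so the estate passes to Tadeusz's siblings per stirpes.
Half-blood and whole-blood siblings take equally under the stated rule.
The estate is divided into 2 equal shares of 1/2 among Kazimierz, Czeslaw.
Kazimierz predeceased; the 1/2 allotted to Kazimierz's branch passes to Kazimierz's issue by representation.
The 1/2 is divided into 3 equal shares of 1/6 among Urszula, Ludmila, Oleg.
Urszula is living and takes 1/6.
Ludmila is living and takes 1/6.
Oleg is living and takes 1/6.
Czeslaw predeceased; the 1/2 allotted to Czeslaw's branch passes to Czeslaw's issue by representation.
The 1/2 is divided into 2 equal shares of 1/4 among Stanislawa, Eliasz.
Stanislawa is living and takes 1/4.
Eliasz is living and takes 1/4.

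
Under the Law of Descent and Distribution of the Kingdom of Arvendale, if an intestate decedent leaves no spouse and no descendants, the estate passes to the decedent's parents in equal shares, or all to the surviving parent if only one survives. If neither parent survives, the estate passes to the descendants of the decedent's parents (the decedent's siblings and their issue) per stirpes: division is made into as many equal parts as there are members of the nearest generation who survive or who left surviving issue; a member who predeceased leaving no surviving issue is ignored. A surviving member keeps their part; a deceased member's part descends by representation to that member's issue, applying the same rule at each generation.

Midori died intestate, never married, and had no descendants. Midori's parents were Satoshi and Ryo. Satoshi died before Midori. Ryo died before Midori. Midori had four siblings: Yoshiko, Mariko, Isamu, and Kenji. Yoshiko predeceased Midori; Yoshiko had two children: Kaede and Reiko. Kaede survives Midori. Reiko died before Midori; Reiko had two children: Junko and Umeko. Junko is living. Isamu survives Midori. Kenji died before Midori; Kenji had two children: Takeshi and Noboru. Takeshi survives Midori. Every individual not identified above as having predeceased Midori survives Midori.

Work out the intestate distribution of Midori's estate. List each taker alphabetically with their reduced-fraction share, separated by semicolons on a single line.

Isamu 1/4; Junko 1/16; Kaede 1/8; Mariko 1/4; Noboru 1/8; Takeshi 1/8; Umeko 1/16

Neither parent survives and there are no descendants, so the estate passes to Midori's siblings and their issue per stirpes.
The estate is divided into 4 equal shares of 1/4 among Yoshiko, Mariko, Isamu, Kenji.
Yoshiko predeceased; the 1/4 allotted to Yoshiko's branch passes to Yoshiko's issue by representation.
The 1/4 is divided into 2 equal shares of 1/8 among Kaede, Reiko.
Kaede is living and takes 1/8.
Reiko predeceased; the 1/8 allotted to Reiko's branch passes to Reiko's issue by representation.
The 1/8 is divided into 2 equal shares of 1/16 among Junko, Umeko.
Junko is living and takes 1/16.
Umeko is living and takes 1/16.
Mariko is living and takes 1/4.
Isamu is living and takes 1/4.
Kenji predeceased; the 1/4 allotted to Kenji's branch passes to Kenji's issue by representation.
The 1/4 is divided into 2 equal shares of 1/8 among Takeshi, Noboru.
Takeshi is living and takes 1/8.
Noboru is living and takes 1/8.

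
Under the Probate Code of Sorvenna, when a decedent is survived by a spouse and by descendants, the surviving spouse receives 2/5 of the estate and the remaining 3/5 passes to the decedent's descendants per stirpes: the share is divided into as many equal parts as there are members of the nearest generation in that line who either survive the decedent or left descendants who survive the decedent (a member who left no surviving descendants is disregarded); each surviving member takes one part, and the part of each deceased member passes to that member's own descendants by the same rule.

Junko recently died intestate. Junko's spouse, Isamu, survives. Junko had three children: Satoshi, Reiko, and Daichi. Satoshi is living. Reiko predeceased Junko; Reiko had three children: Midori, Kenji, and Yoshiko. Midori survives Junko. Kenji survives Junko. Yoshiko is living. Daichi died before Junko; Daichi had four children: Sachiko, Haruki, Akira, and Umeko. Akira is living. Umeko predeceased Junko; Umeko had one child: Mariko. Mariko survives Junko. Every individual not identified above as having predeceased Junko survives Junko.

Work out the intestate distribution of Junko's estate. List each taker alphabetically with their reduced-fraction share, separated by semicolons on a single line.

Isamu, as surviving spouse, takes 2/5.
The remaining 3/5 passes to Junko's descendants per stirpes.
The 3/5 is divided into 3 equal shares of 1/5 among Satoshi, Reiko, Daichi.
Satoshi is living and takes 1/5.
Reiko predeceased; the 1/5 allotted to Reiko's branch passes to Reiko's issue by representation.
The 1/5 is divided into 3 equal shares of 1/15 among Midori, Kenji, Yoshiko.
Midori is living and takes 1/15.
Kenji is living and takes 1/15.
Yoshiko is living and takes 1/15.
Daichi predeceased; the 1/5 allotted to Daichi's branch passes to Daichi's issue by representation.
The 1/5 is divided into 4 equal shares of 1/20 among Sachiko, Haruki, Akira, Umeko.
Sachiko is living and takes 1/20.
Haruki is living and takes 1/20.
Akira is living and takes 1/20.
Umeko predeceased; the 1/20 allotted to Umeko's branch passes to Umeko's issue by representation.
Mariko is the sole taker at this level and receives the full 1/20.

Akira 1/20; Haruki 1/20; Isamu 2/5; Kenji 1/15; Mariko 1/20; Midori 1/15; Sachiko 1/20; Satoshi 1/5; Yoshiko 1/15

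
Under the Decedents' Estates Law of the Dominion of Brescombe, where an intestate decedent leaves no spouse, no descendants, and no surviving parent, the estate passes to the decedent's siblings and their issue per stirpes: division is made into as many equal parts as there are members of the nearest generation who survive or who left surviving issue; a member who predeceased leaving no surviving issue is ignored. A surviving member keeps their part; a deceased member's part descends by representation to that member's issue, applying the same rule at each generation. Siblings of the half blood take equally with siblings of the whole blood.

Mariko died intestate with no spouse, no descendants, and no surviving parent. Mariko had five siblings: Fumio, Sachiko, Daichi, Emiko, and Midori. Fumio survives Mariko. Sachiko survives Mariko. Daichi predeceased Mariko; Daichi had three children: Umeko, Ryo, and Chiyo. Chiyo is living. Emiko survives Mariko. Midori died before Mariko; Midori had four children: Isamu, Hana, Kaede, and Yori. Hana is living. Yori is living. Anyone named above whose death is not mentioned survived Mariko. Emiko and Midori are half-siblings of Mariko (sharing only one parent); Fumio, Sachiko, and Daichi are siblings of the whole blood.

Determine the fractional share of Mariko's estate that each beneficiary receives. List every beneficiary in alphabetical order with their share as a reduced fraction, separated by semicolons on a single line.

No spouse, descendants, or parent survives, so the estate passes to Mariko's siblings per stirpes.
Half-blood and whole-blood siblings take equally under the stated rule.
The estate is divided into 5 equal shares of 1/5 among Fumio, Sachiko, Daichi, Emiko, Midori.
Fumio is living and takes 1/5.
Sachiko is living and takes 1/5.
Daichi predeceased; the 1/5 allotted to Daichi's branch passes to Daichi's issue by representation.
The 1/5 is divided into 3 equal shares of 1/15 among Umeko, Ryo, Chiyo.
Umeko is living and takes 1/15.
Ryo is living and takes 1/15.
Chiyo is living and takes 1/15.
Emiko is living and takes 1/5.
Midori predeceased; the 1/5 allotted to Midori's branch passes to Midori's issue by representation.
The 1/5 is divided into 4 equal shares of 1/20 among Isamu, Hana, Kaede, Yori.
Isamu is living and takes 1/20.
Hana is living and takes 1/20.
Kaede is living and takes 1/20.
Yori is living and takes 1/20.

Chiyo 1/15; Emiko 1/5; Fumio 1/5; Hana 1/20; Isamu 1/20; Kaede 1/20; Ryo 1/15; Sachiko 1/5; Umeko 1/15; Yori 1/20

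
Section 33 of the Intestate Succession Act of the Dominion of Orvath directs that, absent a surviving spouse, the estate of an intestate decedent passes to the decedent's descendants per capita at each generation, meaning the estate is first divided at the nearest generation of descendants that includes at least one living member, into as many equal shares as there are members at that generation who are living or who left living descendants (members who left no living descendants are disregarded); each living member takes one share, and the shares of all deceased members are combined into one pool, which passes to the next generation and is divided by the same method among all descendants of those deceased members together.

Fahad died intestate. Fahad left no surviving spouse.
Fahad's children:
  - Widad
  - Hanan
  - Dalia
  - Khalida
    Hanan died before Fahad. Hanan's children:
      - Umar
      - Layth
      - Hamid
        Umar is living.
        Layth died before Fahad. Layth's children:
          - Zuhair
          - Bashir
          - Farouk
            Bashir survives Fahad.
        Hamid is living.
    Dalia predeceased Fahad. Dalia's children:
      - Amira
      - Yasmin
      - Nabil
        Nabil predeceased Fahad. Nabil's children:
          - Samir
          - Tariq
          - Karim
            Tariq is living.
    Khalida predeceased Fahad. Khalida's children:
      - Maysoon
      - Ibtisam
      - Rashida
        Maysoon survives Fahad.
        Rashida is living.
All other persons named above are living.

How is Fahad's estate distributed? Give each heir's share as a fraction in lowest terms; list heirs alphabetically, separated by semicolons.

Amira 1/12; Bashir 1/36; Farouk 1/36; Hamid 1/12; Ibtisam 1/12; Karim 1/36; Maysoon 1/12; Rashida 1/12; Samir 1/36; Tariq 1/36; Umar 1/12; Widad 1/4; Yasmin 1/12; Zuhair 1/36

There is no surviving spouse, so the entire estate passes to Fahad's descendants per capita at each generation.
At generation 1 (Widad, Hanan, Dalia, Khalida) there are 4 shares of (1)/4 = 1/4 each.
Living: Widad — each takes 1/4.
Deceased: Hanan, Dalia, and Khalida. Their combined 3/4 is pooled and carried to generation 2.
At generation 2 (Umar, Layth, Hamid, Amira, Yasmin, Nabil, Maysoon, Ibtisam, Rashida) there are 9 shares of (3/4)/9 = 1/12 each.
Living: Umar, Hamid, Amira, Yasmin, Maysoon, Ibtisam, and Rashida — each takes 1/12.
Deceased: Layth and Nabil. Their combined 1/6 is pooled and carried to generation 3.
At generation 3 (Zuhair, Bashir, Farouk, Samir, Tariq, Karim) there are 6 shares of (1/6)/6 = 1/36 each.
Living: Zuhair, Bashir, Farouk, Samir, Tariq, and Karim — each takes 1/36.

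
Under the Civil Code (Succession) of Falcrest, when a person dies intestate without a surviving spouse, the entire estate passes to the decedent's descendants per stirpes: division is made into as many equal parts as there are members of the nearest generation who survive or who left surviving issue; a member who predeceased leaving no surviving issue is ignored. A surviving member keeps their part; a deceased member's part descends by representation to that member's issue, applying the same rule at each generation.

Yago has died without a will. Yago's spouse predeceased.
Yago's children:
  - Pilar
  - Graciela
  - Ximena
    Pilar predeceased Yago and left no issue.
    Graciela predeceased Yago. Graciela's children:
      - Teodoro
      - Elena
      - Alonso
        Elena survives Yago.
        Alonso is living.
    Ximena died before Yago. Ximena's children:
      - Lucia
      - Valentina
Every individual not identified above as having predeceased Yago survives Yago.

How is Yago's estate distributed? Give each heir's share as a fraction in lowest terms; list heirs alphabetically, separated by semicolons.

Alonso 1/6; Elena 1/6; Lucia 1/4; Teodoro 1/6; Valentina 1/4

There is no surviving spouse, so the entire estate passes to Yago's descendants per stirpes.
Pilar left no surviving issue, so that branch lapses and is disregarded.
The estate is divided into 2 equal shares of 1/2 among Graciela, Ximena.
Graciela predeceased; the 1/2 allotted to Graciela's branch passes to Graciela's issue by representation.
The 1/2 is divided into 3 equal shares of 1/6 among Teodoro, Elena, Alonso.
Teodoro is living and takes 1/6.
Elena is living and takes 1/6.
Alonso is living and takes 1/6.
Ximena predeceased; the 1/2 allotted to Ximena's branch passes to Ximena's issue by representation.
The 1/2 is divided into 2 equal shares of 1/4 among Lucia, Valentina.
Lucia is living and takes 1/4.
Valentina is living and takes 1/4.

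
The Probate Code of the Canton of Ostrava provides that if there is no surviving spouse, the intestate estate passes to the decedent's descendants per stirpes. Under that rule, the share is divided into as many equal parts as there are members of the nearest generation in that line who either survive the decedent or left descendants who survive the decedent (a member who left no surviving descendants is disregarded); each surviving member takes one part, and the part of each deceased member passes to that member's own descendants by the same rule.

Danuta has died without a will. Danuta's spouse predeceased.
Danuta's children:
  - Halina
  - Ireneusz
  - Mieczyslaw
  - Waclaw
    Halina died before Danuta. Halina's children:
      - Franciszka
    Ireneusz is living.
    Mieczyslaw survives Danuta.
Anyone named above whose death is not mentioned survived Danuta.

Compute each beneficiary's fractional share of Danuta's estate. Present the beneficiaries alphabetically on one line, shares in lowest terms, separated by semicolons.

Franciszka 1/4; Ireneusz 1/4; Mieczyslaw 1/4; Waclaw 1/4

There is no surviving spouse, so the entire estate passes to Danuta's descendants per stirpes.
The estate is divided into 4 equal shares of 1/4 among Halina, Ireneusz, Mieczyslaw, Waclaw.
Halina predeceased; the 1/4 allotted to Halina's branch passes to Halina's issue by representation.
Franciszka is the sole taker at this level and receives the full 1/4.
Ireneusz is living and takes 1/4.
Mieczyslaw is living and takes 1/4.
Waclaw is living and takes 1/4.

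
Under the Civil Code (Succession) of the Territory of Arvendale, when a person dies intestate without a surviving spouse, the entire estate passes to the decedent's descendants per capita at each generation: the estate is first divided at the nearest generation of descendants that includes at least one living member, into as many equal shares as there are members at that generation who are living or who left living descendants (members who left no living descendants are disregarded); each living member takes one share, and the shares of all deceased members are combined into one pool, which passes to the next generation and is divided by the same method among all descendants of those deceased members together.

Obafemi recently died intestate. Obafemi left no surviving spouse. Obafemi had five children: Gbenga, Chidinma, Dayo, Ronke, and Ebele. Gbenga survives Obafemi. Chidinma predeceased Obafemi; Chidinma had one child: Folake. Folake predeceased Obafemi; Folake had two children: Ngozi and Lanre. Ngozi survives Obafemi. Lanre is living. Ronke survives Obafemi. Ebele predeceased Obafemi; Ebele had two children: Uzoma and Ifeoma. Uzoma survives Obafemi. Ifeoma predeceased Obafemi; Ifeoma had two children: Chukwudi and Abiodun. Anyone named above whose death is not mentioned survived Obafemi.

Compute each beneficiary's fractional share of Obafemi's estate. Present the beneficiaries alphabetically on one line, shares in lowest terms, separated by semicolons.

Abiodun 1/15; Chukwudi 1/15; Dayo 1/5; Gbenga 1/5; Lanre 1/15; Ngozi 1/15; Ronke 1/5; Uzoma 2/15

There is no surviving spouse, so the entire estate passes to Obafemi's descendants per capita at each generation.
At generation 1 (Gbenga, Chidinma, Dayo, Ronke, Ebele) there are 5 shares of (1)/5 = 1/5 each.
Living: Gbenga, Dayo, and Ronke — each takes 1/5.
Deceased: Chidinma and Ebele. Their combined 2/5 is pooled and carried to generation 2.
At generation 2 (Folake, Uzoma, Ifeoma) there are 3 shares of (2/5)/3 = 2/15 each.
Living: Uzoma — each takes 2/15.
Deceased: Folake and Ifeoma. Their combined 4/15 is pooled and carried to generation 3.
At generation 3 (Ngozi, Lanre, Chukwudi, Abiodun) there are 4 shares of (4/15)/4 = 1/15 each.
Living: Ngozi, Lanre, Chukwudi, and Abiodun — each takes 1/15.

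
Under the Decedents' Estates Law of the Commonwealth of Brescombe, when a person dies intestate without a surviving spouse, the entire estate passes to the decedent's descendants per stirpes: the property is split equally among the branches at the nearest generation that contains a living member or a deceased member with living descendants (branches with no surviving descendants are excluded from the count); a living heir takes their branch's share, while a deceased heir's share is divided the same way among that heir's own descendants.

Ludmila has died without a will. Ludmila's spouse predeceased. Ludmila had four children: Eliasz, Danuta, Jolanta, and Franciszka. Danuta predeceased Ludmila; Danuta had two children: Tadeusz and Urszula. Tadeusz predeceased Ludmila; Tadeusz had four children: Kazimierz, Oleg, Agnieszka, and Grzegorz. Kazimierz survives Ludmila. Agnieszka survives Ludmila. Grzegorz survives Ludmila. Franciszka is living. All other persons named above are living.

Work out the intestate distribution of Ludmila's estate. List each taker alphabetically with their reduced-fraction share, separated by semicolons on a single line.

There is no surviving spouse, so the entire estate passes to Ludmila's descendants per stirpes.
The estate is divided into 4 equal shares of 1/4 among Eliasz, Danuta, Jolanta, Franciszka.
Eliasz is living and takes 1/4.
Danuta predeceased; the 1/4 allotted to Danuta's branch passes to Danuta's issue by representation.
The 1/4 is divided into 2 equal shares of 1/8 among Tadeusz, Urszula.
Tadeusz predeceased; the 1/8 allotted to Tadeusz's branch passes to Tadeusz's issue by representation.
The 1/8 is divided into 4 equal shares of 1/32 among Kazimierz, Oleg, Agnieszka, Grzegorz.
Kazimierz is living and takes 1/32.
Oleg is living and takes 1/32.
Agnieszka is living and takes 1/32.
Grzegorz is living and takes 1/32.
Urszula is living and takes 1/8.
Jolanta is living and takes 1/4.
Franciszka is living and takes 1/4.

Agnieszka 1/32; Eliasz 1/4; Franciszka 1/4; Grzegorz 1/32; Jolanta 1/4; Kazimierz 1/32; Oleg 1/32; Urszula 1/8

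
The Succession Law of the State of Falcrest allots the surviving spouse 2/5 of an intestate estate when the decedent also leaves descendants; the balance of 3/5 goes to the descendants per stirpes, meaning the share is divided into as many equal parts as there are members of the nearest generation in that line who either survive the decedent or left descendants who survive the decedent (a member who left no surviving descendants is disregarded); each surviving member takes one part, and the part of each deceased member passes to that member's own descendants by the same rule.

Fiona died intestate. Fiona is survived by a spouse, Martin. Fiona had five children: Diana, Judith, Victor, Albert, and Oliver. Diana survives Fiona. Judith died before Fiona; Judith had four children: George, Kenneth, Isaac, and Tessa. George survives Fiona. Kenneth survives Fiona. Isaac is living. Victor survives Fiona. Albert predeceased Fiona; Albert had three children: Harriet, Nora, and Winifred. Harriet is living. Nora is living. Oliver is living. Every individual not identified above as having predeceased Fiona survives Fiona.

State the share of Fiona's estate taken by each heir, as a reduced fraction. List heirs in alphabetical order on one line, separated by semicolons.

Diana 3/25; George 3/100; Harriet 1/25; Isaac 3/100; Kenneth 3/100; Martin 2/5; Nora 1/25; Oliver 3/25; Tessa 3/100; Victor 3/25; Winifred 1/25

Martin, as surviving spouse, takes 2/5.
The remaining 3/5 passes to Fiona's descendants per stirpes.
The 3/5 is divided into 5 equal shares of 3/25 among Diana, Judith, Victor, Albert, Oliver.
Diana is living and takes 3/25.
Judith predeceased; the 3/25 allotted to Judith's branch passes to Judith's issue by representation.
The 3/25 is divided into 4 equal shares of 3/100 among George, Kenneth, Isaac, Tessa.
George is living and takes 3/100.
Kenneth is living and takes 3/100.
Isaac is living and takes 3/100.
Tessa is living and takes 3/100.
Victor is living and takes 3/25.
Albert predeceased; the 3/25 allotted to Albert's branch passes to Albert's issue by representation.
The 3/25 is divided into 3 equal shares of 1/25 among Harriet, Nora, Winifred.
Harriet is living and takes 1/25.
Nora is living and takes 1/25.
Winifred is living and takes 1/25.
Oliver is living and takes 3/25.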